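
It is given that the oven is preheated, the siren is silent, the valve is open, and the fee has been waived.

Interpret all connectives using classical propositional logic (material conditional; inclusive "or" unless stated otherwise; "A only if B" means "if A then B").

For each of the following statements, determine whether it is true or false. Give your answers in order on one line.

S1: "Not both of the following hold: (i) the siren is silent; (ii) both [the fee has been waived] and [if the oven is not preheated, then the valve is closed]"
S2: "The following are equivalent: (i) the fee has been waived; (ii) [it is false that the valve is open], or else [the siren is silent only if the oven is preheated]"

S1 F / S2 T

Let Q = "the siren is sounding" (F), S = "the fee has been waived" (T), P = "the oven is preheated" (T), R = "the valve is open" (T).

S1: This is ¬Q ↑ (S ∧ (¬P → ¬R)).

¬Q = ¬F = T
¬P = ¬T = F
¬R = ¬T = F
¬P → ¬R = F → F = T
S ∧ (¬P → ¬R) = T ∧ T = T
¬Q ↑ (S ∧ (¬P → ¬R)) = T ↑ T = F
Thus S1 is false.

S2: In symbols: S ↔ (¬R ∨ (¬Q → P))

¬R = ¬T = F
¬Q = ¬F = T
¬Q → P = T → T = T
¬R ∨ (¬Q → P) = F ∨ T = T
S ↔ (¬R ∨ (¬Q → P)) = T ↔ T = T
Hence S2 is true.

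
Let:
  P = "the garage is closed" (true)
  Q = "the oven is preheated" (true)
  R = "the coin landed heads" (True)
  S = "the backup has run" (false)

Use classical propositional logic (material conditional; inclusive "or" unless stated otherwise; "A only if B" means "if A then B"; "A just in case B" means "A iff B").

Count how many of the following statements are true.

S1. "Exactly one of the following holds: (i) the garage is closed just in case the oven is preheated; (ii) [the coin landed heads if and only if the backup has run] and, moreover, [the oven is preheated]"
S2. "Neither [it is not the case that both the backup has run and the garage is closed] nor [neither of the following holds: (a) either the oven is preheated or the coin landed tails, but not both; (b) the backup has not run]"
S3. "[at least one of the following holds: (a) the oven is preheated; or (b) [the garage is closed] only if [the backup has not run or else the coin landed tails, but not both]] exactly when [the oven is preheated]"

S1: Formalization: (P ↔ Q) ⊕ ((R ↔ S) ∧ Q)

P ↔ Q = T ↔ T = T
R ↔ S = T ↔ F = F
(R ↔ S) ∧ Q = F ∧ T = F
(P ↔ Q) ⊕ ((R ↔ S) ∧ Q) = T ⊕ F = T
Thus S1 is true.

S2: Formalization: (S ↑ P) ↓ ((Q ⊕ ¬R) ↓ ¬S)

S ↑ P = F ↑ T = T
¬R = ¬T = F
Q ⊕ ¬R = T ⊕ F = T
¬S = ¬F = T
(Q ⊕ ¬R) ↓ ¬S = T ↓ T = F
(S ↑ P) ↓ ((Q ⊕ ¬R) ↓ ¬S) = T ↓ F = F
So S2 is false.

S3: This is (Q ∨ (P → (¬S ⊕ ¬R))) ↔ Q.

¬S = ¬F = T
¬R = ¬T = F
¬S ⊕ ¬R = T ⊕ F = T
P → (¬S ⊕ ¬R) = T → T = T
Q ∨ (P → (¬S ⊕ ¬R)) = T ∨ T = T
(Q ∨ (P → (¬S ⊕ ¬R))) ↔ Q = T ↔ T = T
So S3 is true.

True statements: 2.

2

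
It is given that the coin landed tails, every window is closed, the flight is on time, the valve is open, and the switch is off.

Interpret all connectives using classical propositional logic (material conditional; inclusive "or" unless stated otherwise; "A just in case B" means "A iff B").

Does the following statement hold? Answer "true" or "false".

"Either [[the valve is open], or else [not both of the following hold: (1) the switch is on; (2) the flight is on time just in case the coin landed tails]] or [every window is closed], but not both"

False

Let L = "the valve is open" (True), M = "the switch is on" (False), G = "the flight is delayed" (False), D = "the coin landed heads" (False), H = "a window is open" (False).
In symbols: (L or (M nand (not G iff not D))) xor not H

not G = not False = True
not D = not False = True
not G iff not D = True iff True = True
M nand (not G iff not D) = False nand True = True
L or (M nand (not G iff not D)) = True or True = True
not H = not False = True
(L or (M nand (not G iff not D))) xor not H = True xor True = False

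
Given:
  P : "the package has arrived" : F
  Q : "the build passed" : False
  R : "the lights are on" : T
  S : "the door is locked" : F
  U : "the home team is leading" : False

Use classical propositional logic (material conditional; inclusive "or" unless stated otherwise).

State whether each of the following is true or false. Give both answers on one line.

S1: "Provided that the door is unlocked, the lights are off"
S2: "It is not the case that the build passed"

S1 false / S2 true

S1: Parsed as not S -> not R

not S = not False = True
not R = not True = False
not S -> not R = True -> False = False
Hence S1 is false.

S2: This is not Q.

not Q = not False = True
Hence S2 is true.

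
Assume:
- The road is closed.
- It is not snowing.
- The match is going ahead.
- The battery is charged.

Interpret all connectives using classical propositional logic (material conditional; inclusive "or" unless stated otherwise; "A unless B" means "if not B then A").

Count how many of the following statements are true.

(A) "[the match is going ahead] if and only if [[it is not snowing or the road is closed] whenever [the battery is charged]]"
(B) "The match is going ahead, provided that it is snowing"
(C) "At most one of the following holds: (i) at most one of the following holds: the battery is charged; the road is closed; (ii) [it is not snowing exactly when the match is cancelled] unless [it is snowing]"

Let H = "the match is cancelled" (F), L = "the battery is charged" (T), D = "it is snowing" (F), K = "the road is closed" (T).

(A): Formalization: ¬H ↔ (L → (¬D ∨ K))

¬H = ¬F = T
¬D = ¬F = T
¬D ∨ K = T ∨ T = T
L → (¬D ∨ K) = T → T = T
¬H ↔ (L → (¬D ∨ K)) = T ↔ T = T
Thus (A) is true.

(B): Parsed as D → ¬H

¬H = ¬F = T
D → ¬H = F → T = T
Hence (B) is true.

(C): This is (L ↑ K) ↑ ((¬D ↔ H) ∨ D).

L ↑ K = T ↑ T = F
¬D = ¬F = T
¬D ↔ H = T ↔ F = F
(¬D ↔ H) ∨ D = F ∨ F = F
(L ↑ K) ↑ ((¬D ↔ H) ∨ D) = F ↑ F = T
So (C) is true.

3 of the 3 statements are true ((A), (B), (C)).

3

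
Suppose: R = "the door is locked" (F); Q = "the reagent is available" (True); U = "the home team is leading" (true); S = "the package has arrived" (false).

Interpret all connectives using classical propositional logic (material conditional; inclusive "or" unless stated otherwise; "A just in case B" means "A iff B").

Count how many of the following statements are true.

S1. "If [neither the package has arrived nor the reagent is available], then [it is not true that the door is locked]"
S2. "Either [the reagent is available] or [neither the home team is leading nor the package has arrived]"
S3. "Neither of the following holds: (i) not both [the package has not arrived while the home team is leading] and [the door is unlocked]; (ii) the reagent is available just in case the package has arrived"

3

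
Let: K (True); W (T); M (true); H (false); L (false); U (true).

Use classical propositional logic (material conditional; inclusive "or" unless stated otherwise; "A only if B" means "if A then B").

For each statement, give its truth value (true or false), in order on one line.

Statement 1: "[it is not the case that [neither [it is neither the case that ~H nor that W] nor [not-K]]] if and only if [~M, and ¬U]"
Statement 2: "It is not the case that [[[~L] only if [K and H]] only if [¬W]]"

Statement 1: This is ~((~H nor W) nor ~K) <-> (~M & ~U).

~H = ~F = T
~H nor W = T nor T = F
~K = ~T = F
(~H nor W) nor ~K = F nor F = T
~((~H nor W) nor ~K) = ~T = F
~M = ~T = F
~U = ~T = F
~M & ~U = F & F = F
~((~H nor W) nor ~K) <-> (~M & ~U) = F <-> F = T
So Statement 1 is true.

Statement 2: Formalization: ~((~L -> (K & H)) -> ~W)

~L = ~F = T
K & H = T & F = F
~L -> (K & H) = T -> F = F
~W = ~T = F
(~L -> (K & H)) -> ~W = F -> F = T
~((~L -> (K & H)) -> ~W) = ~T = F
So Statement 2 is false.

Statement 1 T; Statement 2 F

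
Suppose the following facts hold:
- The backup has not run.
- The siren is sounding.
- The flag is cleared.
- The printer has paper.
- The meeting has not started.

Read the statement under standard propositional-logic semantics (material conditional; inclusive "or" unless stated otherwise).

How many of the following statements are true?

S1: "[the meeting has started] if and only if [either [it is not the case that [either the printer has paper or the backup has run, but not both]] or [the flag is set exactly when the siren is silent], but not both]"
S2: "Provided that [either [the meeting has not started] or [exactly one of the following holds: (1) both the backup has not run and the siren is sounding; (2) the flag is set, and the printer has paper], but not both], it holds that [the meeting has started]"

1

Let U = "the meeting has started" (False), S = "the printer has paper" (True), P = "the backup has run" (False), R = "the flag is set" (False), Q = "the siren is sounding" (True).

S1: This is U iff (not (S xor P) xor (R iff not Q)).

S xor P = True xor False = True
not (S xor P) = not True = False
not Q = not True = False
R iff not Q = False iff False = True
not (S xor P) xor (R iff not Q) = False xor True = True
U iff (not (S xor P) xor (R iff not Q)) = False iff True = False
Thus S1 is false.

S2: Formalization: (not U xor ((not P and Q) xor (R and S))) -> U

not U = not False = True
not P = not False = True
not P and Q = True and True = True
R and S = False and True = False
(not P and Q) xor (R and S) = True xor False = True
not U xor ((not P and Q) xor (R and S)) = True xor True = False
(not U xor ((not P and Q) xor (R and S))) -> U = False -> False = True
Hence S2 is true.

True statements: 1 (S2).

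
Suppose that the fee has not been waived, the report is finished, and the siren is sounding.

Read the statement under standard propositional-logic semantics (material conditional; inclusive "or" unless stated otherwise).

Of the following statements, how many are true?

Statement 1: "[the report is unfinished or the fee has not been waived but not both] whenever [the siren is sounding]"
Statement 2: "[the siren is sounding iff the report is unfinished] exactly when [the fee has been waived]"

Let R = "the siren is sounding" (T), Q = "the report is finished" (T), P = "the fee has been waived" (F).

Statement 1: Formalization: R → (¬Q ⊕ ¬P)

¬Q = ¬T = F
¬P = ¬F = T
¬Q ⊕ ¬P = F ⊕ T = T
R → (¬Q ⊕ ¬P) = T → T = T
Thus Statement 1 is true.

Statement 2: Formalization: (R ↔ ¬Q) ↔ P

¬Q = ¬T = F
R ↔ ¬Q = T ↔ F = F
(R ↔ ¬Q) ↔ P = F ↔ F = T
So Statement 2 is true.

True statements: 2 (Statement 1, Statement 2).

2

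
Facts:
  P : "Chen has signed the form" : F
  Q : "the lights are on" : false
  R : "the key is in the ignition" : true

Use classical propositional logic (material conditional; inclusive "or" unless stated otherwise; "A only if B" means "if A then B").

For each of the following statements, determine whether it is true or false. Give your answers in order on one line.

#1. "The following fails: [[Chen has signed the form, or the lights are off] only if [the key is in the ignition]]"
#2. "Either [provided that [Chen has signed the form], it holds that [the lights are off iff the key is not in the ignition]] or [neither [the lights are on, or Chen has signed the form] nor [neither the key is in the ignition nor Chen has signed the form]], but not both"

#1 F, #2 F

#1: This is not ((P or not Q) -> R).

not Q = not False = True
P or not Q = False or True = True
(P or not Q) -> R = True -> True = True
not ((P or not Q) -> R) = not True = False
Hence #1 is false.

#2: In symbols: (P -> (not Q iff not R)) xor ((Q or P) nor (R nor P))

not Q = not False = True
not R = not True = False
not Q iff not R = True iff False = False
P -> (not Q iff not R) = False -> False = True
Q or P = False or False = False
R nor P = True nor False = False
(Q or P) nor (R nor P) = False nor False = True
(P -> (not Q iff not R)) xor ((Q or P) nor (R nor P)) = True xor True = False
Hence #2 is false.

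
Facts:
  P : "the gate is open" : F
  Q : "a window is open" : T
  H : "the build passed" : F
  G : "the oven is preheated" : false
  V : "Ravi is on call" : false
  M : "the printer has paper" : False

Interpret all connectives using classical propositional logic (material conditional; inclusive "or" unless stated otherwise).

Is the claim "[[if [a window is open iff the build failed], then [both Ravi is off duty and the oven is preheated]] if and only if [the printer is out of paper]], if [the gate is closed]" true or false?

Parsed as not P -> (((Q iff not H) -> (not V and G)) iff not M)

not P = not False = True
not H = not False = True
Q iff not H = True iff True = True
not V = not False = True
not V and G = True and False = False
(Q iff not H) -> (not V and G) = True -> False = False
not M = not False = True
((Q iff not H) -> (not V and G)) iff not M = False iff True = False
not P -> (((Q iff not H) -> (not V and G)) iff not M) = True -> False = False

False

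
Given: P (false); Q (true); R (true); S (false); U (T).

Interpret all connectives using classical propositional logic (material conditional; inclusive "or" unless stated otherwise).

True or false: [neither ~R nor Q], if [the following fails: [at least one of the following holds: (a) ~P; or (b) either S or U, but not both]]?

true

Formalization: not (not P or (S xor U)) -> (not R nor Q)

not P = not False = True
S xor U = False xor True = True
not P or (S xor U) = True or True = True
not (not P or (S xor U)) = not True = False
not R = not True = False
not R nor Q = False nor True = False
not (not P or (S xor U)) -> (not R nor Q) = False -> False = True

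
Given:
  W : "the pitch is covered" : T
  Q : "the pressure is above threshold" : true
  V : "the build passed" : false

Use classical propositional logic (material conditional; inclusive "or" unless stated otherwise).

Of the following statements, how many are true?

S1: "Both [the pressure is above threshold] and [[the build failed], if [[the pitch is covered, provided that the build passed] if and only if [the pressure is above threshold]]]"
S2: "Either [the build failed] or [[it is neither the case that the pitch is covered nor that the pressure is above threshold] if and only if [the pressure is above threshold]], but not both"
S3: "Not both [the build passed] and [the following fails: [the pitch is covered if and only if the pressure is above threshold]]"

S1: This is Q and (((V -> W) iff Q) -> not V).

V -> W = False -> True = True
(V -> W) iff Q = True iff True = True
not V = not False = True
((V -> W) iff Q) -> not V = True -> True = True
Q and (((V -> W) iff Q) -> not V) = True and True = True
Thus S1 is true.

S2: This is not V xor ((W nor Q) iff Q).

not V = not False = True
W nor Q = True nor True = False
(W nor Q) iff Q = False iff True = False
not V xor ((W nor Q) iff Q) = True xor False = True
Thus S2 is true.

S3: This is V nand not (W iff Q).

W iff Q = True iff True = True
not (W iff Q) = not True = False
V nand not (W iff Q) = False nand False = True
So S3 is true.

3 of the 3 statements are true.

3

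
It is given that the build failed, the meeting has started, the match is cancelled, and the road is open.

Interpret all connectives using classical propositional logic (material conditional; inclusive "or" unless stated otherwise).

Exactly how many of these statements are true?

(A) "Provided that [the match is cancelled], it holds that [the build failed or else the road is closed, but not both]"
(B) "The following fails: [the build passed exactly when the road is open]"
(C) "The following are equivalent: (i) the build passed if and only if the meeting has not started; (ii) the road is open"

3

Let R = "the match is cancelled" (T), P = "the build passed" (F), S = "the road is closed" (F), Q = "the meeting has started" (T).

(A): This is R → (¬P ⊕ S).

¬P = ¬F = T
¬P ⊕ S = T ⊕ F = T
R → (¬P ⊕ S) = T → T = T
Hence (A) is true.

(B): Formalization: ¬(P ↔ ¬S)

¬S = ¬F = T
P ↔ ¬S = F ↔ T = F
¬(P ↔ ¬S) = ¬F = T
Hence (B) is true.

(C): Formalization: (P ↔ ¬Q) ↔ ¬S

¬Q = ¬T = F
P ↔ ¬Q = F ↔ F = T
¬S = ¬F = T
(P ↔ ¬Q) ↔ ¬S = T ↔ T = T
Hence (C) is true.

True statements: 3 ((A), (B), (C)).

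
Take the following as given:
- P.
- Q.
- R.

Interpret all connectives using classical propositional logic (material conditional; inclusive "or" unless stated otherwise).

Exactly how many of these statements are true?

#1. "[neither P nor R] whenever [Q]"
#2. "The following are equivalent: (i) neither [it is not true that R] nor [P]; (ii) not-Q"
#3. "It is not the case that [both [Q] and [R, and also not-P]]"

2

#1: This is Q -> (P nor R).

P nor R = True nor True = False
Q -> (P nor R) = True -> False = False
Hence #1 is false.

#2: In symbols: (not R nor P) iff not Q

not R = not True = False
not R nor P = False nor True = False
not Q = not True = False
(not R nor P) iff not Q = False iff False = True
So #2 is true.

#3: Formalization: not (Q and (R and not P))

not P = not True = False
R and not P = True and False = False
Q and (R and not P) = True and False = False
not (Q and (R and not P)) = not False = True
Thus #3 is true.

True statements: 2 (#2, #3).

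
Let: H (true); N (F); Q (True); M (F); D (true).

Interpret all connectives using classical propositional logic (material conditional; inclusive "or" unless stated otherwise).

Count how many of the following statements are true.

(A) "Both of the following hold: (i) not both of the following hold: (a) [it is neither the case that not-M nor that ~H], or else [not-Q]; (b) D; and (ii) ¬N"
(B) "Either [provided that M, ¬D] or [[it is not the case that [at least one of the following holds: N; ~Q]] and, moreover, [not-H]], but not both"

2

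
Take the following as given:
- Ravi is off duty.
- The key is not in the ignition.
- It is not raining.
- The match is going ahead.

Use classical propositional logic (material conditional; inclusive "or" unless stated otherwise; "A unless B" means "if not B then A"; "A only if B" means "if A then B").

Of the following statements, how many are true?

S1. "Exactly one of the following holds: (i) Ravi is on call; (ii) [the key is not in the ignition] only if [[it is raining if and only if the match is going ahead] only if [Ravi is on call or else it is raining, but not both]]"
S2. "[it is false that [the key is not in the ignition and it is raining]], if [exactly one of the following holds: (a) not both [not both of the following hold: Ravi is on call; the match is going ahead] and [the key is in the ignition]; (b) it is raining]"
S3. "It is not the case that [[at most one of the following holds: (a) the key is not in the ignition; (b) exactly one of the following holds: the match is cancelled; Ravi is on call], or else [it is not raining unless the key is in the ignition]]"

Let P = "Ravi is on call" (F), Q = "the key is in the ignition" (F), R = "it is raining" (F), S = "the match is cancelled" (F).

S1: Formalization: P ⊕ (¬Q → ((R ↔ ¬S) → (P ⊕ R)))

¬Q = ¬F = T
¬S = ¬F = T
R ↔ ¬S = F ↔ T = F
P ⊕ R = F ⊕ F = F
(R ↔ ¬S) → (P ⊕ R) = F → F = T
¬Q → ((R ↔ ¬S) → (P ⊕ R)) = T → T = T
P ⊕ (¬Q → ((R ↔ ¬S) → (P ⊕ R))) = F ⊕ T = T
So S1 is true.

S2: Formalization: (((P ↑ ¬S) ↑ Q) ⊕ R) → ¬(¬Q ∧ R)

¬S = ¬F = T
P ↑ ¬S = F ↑ T = T
(P ↑ ¬S) ↑ Q = T ↑ F = T
((P ↑ ¬S) ↑ Q) ⊕ R = T ⊕ F = T
¬Q = ¬F = T
¬Q ∧ R = T ∧ F = F
¬(¬Q ∧ R) = ¬F = T
(((P ↑ ¬S) ↑ Q) ⊕ R) → ¬(¬Q ∧ R) = T → T = T
Thus S2 is true.

S3: This is ¬((¬Q ↑ (S ⊕ P)) ∨ (¬R ∨ Q)).

¬Q = ¬F = T
S ⊕ P = F ⊕ F = F
¬Q ↑ (S ⊕ P) = T ↑ F = T
¬R = ¬F = T
¬R ∨ Q = T ∨ F = T
(¬Q ↑ (S ⊕ P)) ∨ (¬R ∨ Q) = T ∨ T = T
¬((¬Q ↑ (S ⊕ P)) ∨ (¬R ∨ Q)) = ¬T = F
Thus S3 is false.

Count: 2.

2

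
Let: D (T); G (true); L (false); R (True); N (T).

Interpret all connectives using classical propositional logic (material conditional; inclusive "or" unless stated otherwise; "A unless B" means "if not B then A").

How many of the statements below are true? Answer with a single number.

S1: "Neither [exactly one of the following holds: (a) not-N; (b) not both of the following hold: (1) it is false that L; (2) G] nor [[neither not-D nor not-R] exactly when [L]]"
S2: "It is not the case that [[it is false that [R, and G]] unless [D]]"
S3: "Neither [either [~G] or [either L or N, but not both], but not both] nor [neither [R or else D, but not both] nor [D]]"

1

S1: In symbols: (not N xor (not L nand G)) nor ((not D nor not R) iff L)

not N = not True = False
not L = not False = True
not L nand G = True nand True = False
not N xor (not L nand G) = False xor False = False
not D = not True = False
not R = not True = False
not D nor not R = False nor False = True
(not D nor not R) iff L = True iff False = False
(not N xor (not L nand G)) nor ((not D nor not R) iff L) = False nor False = True
So S1 is true.

S2: This is not (not (R and G) or D).

R and G = True and True = True
not (R and G) = not True = False
not (R and G) or D = False or True = True
not (not (R and G) or D) = not True = False
Thus S2 is false.

S3: Parsed as (not G xor (L xor N)) nor ((R xor D) nor D)

not G = not True = False
L xor N = False xor True = True
not G xor (L xor N) = False xor True = True
R xor D = True xor True = False
(R xor D) nor D = False nor True = False
(not G xor (L xor N)) nor ((R xor D) nor D) = True nor False = False
Thus S3 is false.

1 of the 3 statements is true.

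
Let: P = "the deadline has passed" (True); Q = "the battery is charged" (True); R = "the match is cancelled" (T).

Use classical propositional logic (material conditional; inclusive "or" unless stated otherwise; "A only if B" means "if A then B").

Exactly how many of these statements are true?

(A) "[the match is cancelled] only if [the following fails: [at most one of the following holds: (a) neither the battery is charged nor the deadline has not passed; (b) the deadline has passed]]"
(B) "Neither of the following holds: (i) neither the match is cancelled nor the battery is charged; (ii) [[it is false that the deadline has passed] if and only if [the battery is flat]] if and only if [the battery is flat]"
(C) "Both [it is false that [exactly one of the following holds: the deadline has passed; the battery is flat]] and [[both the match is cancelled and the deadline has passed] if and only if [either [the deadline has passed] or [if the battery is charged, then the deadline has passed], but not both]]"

1

(A): Formalization: R -> ~((Q nor ~P) nand P)

~P = ~T = F
Q nor ~P = T nor F = F
(Q nor ~P) nand P = F nand T = T
~((Q nor ~P) nand P) = ~T = F
R -> ~((Q nor ~P) nand P) = T -> F = F
So (A) is false.

(B): Parsed as (R nor Q) nor ((~P <-> ~Q) <-> ~Q)

R nor Q = T nor T = F
~P = ~T = F
~Q = ~T = F
~P <-> ~Q = F <-> F = T
~Q = ~T = F
(~P <-> ~Q) <-> ~Q = T <-> F = F
(R nor Q) nor ((~P <-> ~Q) <-> ~Q) = F nor F = T
So (B) is true.

(C): In symbols: ~(P xor ~Q) & ((R & P) <-> (P xor (Q -> P)))

~Q = ~T = F
P xor ~Q = T xor F = T
~(P xor ~Q) = ~T = F
R & P = T & T = T
Q -> P = T -> T = T
P xor (Q -> P) = T xor T = F
(R & P) <-> (P xor (Q -> P)) = T <-> F = F
~(P xor ~Q) & ((R & P) <-> (P xor (Q -> P))) = F & F = F
So (C) is false.

1 of the 3 statements is true.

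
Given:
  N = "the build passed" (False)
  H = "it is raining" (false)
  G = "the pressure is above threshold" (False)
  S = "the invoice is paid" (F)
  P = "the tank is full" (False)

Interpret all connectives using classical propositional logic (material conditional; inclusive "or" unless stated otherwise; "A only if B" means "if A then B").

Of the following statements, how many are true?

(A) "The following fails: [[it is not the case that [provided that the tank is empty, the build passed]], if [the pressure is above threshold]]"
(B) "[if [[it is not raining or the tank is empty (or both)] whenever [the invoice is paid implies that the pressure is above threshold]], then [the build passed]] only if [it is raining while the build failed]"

(A): In symbols: ~(G -> ~(~P -> N))

~P = ~F = T
~P -> N = T -> F = F
~(~P -> N) = ~F = T
G -> ~(~P -> N) = F -> T = T
~(G -> ~(~P -> N)) = ~T = F
Hence (A) is false.

(B): This is (((S -> G) -> (~H | ~P)) -> N) -> (H & ~N).

S -> G = F -> F = T
~H = ~F = T
~P = ~F = T
~H | ~P = T | T = T
(S -> G) -> (~H | ~P) = T -> T = T
((S -> G) -> (~H | ~P)) -> N = T -> F = F
~N = ~F = T
H & ~N = F & T = F
(((S -> G) -> (~H | ~P)) -> N) -> (H & ~N) = F -> F = T
Hence (B) is true.

True statements: 1.

1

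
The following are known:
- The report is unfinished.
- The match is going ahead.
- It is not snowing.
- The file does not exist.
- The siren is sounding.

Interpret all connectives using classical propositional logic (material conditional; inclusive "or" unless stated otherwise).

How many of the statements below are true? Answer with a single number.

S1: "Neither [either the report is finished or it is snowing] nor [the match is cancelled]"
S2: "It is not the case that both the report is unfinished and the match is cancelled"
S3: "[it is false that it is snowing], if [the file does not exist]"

3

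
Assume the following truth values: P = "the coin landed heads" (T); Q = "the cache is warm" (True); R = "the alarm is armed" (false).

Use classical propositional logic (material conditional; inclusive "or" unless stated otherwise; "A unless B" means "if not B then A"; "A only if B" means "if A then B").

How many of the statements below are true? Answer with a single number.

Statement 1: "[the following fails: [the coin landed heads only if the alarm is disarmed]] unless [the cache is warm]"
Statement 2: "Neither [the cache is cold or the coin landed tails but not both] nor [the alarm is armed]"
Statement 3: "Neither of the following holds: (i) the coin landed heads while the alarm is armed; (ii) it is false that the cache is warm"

Statement 1: In symbols: not (P -> not R) or Q

not R = not False = True
P -> not R = True -> True = True
not (P -> not R) = not True = False
not (P -> not R) or Q = False or True = True
So Statement 1 is true.

Statement 2: Parsed as (not Q xor not P) nor R

not Q = not True = False
not P = not True = False
not Q xor not P = False xor False = False
(not Q xor not P) nor R = False nor False = True
Thus Statement 2 is true.

Statement 3: In symbols: (P and R) nor not Q

P and R = True and False = False
not Q = not True = False
(P and R) nor not Q = False nor False = True
Hence Statement 3 is true.

3 of the 3 statements are true.

3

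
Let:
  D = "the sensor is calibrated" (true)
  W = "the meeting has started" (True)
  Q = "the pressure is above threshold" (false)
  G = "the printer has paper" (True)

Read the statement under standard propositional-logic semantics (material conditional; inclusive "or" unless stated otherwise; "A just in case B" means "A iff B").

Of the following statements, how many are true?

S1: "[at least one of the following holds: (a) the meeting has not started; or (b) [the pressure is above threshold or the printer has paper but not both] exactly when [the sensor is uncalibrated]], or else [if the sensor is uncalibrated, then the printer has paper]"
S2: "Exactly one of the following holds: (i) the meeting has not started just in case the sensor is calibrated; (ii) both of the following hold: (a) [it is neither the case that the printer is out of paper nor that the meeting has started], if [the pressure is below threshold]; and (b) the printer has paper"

1

S1: This is (~W | ((Q xor G) <-> ~D)) | (~D -> G).

~W = ~T = F
Q xor G = F xor T = T
~D = ~T = F
(Q xor G) <-> ~D = T <-> F = F
~W | ((Q xor G) <-> ~D) = F | F = F
~D = ~T = F
~D -> G = F -> T = T
(~W | ((Q xor G) <-> ~D)) | (~D -> G) = F | T = T
Hence S1 is true.

S2: This is (~W <-> D) xor ((~Q -> (~G nor W)) & G).

~W = ~T = F
~W <-> D = F <-> T = F
~Q = ~F = T
~G = ~T = F
~G nor W = F nor T = F
~Q -> (~G nor W) = T -> F = F
(~Q -> (~G nor W)) & G = F & T = F
(~W <-> D) xor ((~Q -> (~G nor W)) & G) = F xor F = F
Thus S2 is false.

1 of the 2 statements is true.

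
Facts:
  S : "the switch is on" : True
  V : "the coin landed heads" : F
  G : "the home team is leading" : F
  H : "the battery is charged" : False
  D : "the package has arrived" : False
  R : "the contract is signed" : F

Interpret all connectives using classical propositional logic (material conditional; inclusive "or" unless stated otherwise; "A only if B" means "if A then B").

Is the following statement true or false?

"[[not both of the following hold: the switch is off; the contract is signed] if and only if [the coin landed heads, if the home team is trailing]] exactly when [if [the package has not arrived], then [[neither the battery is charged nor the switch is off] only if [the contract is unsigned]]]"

False

Values: S=True, R=False, G=False, V=False, D=False, H=False.
Parsed as ((not S nand R) iff (not G -> V)) iff (not D -> ((H nor not S) -> not R))

not S = not True = False
not S nand R = False nand False = True
not G = not False = True
not G -> V = True -> False = False
(not S nand R) iff (not G -> V) = True iff False = False
not D = not False = True
not S = not True = False
H nor not S = False nor False = True
not R = not False = True
(H nor not S) -> not R = True -> True = True
not D -> ((H nor not S) -> not R) = True -> True = True
((not S nand R) iff (not G -> V)) iff (not D -> ((H nor not S) -> not R)) = False iff True = False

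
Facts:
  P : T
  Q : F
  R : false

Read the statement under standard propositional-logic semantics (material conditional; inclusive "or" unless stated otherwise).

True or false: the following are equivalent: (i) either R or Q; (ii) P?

false

Values: R=False, Q=False, P=True.
Parsed as (R or Q) iff P

R or Q = False or False = False
(R or Q) iff P = False iff True = False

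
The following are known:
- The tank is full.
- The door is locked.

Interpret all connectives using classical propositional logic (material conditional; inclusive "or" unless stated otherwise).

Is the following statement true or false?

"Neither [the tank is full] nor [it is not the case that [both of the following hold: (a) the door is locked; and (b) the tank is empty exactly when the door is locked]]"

Let Q = "the tank is full" (T), V = "the door is locked" (T).
Parsed as Q ↓ ¬(V ∧ (¬Q ↔ V))

¬Q = ¬T = F
¬Q ↔ V = F ↔ T = F
V ∧ (¬Q ↔ V) = T ∧ F = F
¬(V ∧ (¬Q ↔ V)) = ¬F = T
Q ↓ ¬(V ∧ (¬Q ↔ V)) = T ↓ T = F

False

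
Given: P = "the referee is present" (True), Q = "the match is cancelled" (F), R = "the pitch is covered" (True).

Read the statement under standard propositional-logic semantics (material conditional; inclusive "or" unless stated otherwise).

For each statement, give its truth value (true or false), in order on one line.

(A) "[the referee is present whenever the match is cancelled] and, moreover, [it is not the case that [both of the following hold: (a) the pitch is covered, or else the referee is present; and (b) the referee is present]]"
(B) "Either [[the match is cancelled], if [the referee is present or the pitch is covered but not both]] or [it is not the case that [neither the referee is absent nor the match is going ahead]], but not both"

(A): In symbols: (Q → P) ∧ ¬((R ∨ P) ∧ P)

Q → P = F → T = T
R ∨ P = T ∨ T = T
(R ∨ P) ∧ P = T ∧ T = T
¬((R ∨ P) ∧ P) = ¬T = F
(Q → P) ∧ ¬((R ∨ P) ∧ P) = T ∧ F = F
So (A) is false.

(B): This is ((P ⊕ R) → Q) ⊕ ¬(¬P ↓ ¬Q).

P ⊕ R = T ⊕ T = F
(P ⊕ R) → Q = F → F = T
¬P = ¬T = F
¬Q = ¬F = T
¬P ↓ ¬Q = F ↓ T = F
¬(¬P ↓ ¬Q) = ¬F = T
((P ⊕ R) → Q) ⊕ ¬(¬P ↓ ¬Q) = T ⊕ T = F
So (B) is false.

(A) F; (B) F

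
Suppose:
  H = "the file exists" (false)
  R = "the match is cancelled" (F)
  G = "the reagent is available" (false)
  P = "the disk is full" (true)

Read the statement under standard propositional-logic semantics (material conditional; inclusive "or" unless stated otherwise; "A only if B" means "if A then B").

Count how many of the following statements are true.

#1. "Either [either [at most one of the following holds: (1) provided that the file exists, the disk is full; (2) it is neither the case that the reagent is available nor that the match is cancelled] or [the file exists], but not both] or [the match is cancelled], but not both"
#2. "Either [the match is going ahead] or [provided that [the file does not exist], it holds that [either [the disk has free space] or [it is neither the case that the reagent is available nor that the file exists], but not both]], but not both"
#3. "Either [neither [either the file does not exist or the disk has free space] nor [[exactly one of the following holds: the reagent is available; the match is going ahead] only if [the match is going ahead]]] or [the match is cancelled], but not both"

#1: This is (((H → P) ↑ (G ↓ R)) ⊕ H) ⊕ R.

H → P = F → T = T
G ↓ R = F ↓ F = T
(H → P) ↑ (G ↓ R) = T ↑ T = F
((H → P) ↑ (G ↓ R)) ⊕ H = F ⊕ F = F
(((H → P) ↑ (G ↓ R)) ⊕ H) ⊕ R = F ⊕ F = F
Hence #1 is false.

#2: Parsed as ¬R ⊕ (¬H → (¬P ⊕ (G ↓ H)))

¬R = ¬F = T
¬H = ¬F = T
¬P = ¬T = F
G ↓ H = F ↓ F = T
¬P ⊕ (G ↓ H) = F ⊕ T = T
¬H → (¬P ⊕ (G ↓ H)) = T → T = T
¬R ⊕ (¬H → (¬P ⊕ (G ↓ H))) = T ⊕ T = F
Hence #2 is false.

#3: In symbols: ((¬H ∨ ¬P) ↓ ((G ⊕ ¬R) → ¬R)) ⊕ R

¬H = ¬F = T
¬P = ¬T = F
¬H ∨ ¬P = T ∨ F = T
¬R = ¬F = T
G ⊕ ¬R = F ⊕ T = T
¬R = ¬F = T
(G ⊕ ¬R) → ¬R = T → T = T
(¬H ∨ ¬P) ↓ ((G ⊕ ¬R) → ¬R) = T ↓ T = F
((¬H ∨ ¬P) ↓ ((G ⊕ ¬R) → ¬R)) ⊕ R = F ⊕ F = F
Hence #3 is false.

Count: 0.

0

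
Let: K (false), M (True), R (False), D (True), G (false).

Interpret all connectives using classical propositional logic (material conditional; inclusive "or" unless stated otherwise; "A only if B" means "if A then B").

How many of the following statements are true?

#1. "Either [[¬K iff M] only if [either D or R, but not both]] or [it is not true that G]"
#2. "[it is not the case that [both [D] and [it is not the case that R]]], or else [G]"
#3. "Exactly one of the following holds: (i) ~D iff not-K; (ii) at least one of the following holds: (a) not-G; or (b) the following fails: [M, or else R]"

2

#1: Formalization: ((¬K ↔ M) → (D ⊕ R)) ∨ ¬G

¬K = ¬F = T
¬K ↔ M = T ↔ T = T
D ⊕ R = T ⊕ F = T
(¬K ↔ M) → (D ⊕ R) = T → T = T
¬G = ¬F = T
((¬K ↔ M) → (D ⊕ R)) ∨ ¬G = T ∨ T = T
Hence #1 is true.

#2: Parsed as ¬(D ∧ ¬R) ∨ G

¬R = ¬F = T
D ∧ ¬R = T ∧ T = T
¬(D ∧ ¬R) = ¬T = F
¬(D ∧ ¬R) ∨ G = F ∨ F = F
Thus #2 is false.

#3: Parsed as (¬D ↔ ¬K) ⊕ (¬G ∨ ¬(M ∨ R))

¬D = ¬T = F
¬K = ¬F = T
¬D ↔ ¬K = F ↔ T = F
¬G = ¬F = T
M ∨ R = T ∨ F = T
¬(M ∨ R) = ¬T = F
¬G ∨ ¬(M ∨ R) = T ∨ F = T
(¬D ↔ ¬K) ⊕ (¬G ∨ ¬(M ∨ R)) = F ⊕ T = T
Thus #3 is true.

True statements: 2 (#1, #3).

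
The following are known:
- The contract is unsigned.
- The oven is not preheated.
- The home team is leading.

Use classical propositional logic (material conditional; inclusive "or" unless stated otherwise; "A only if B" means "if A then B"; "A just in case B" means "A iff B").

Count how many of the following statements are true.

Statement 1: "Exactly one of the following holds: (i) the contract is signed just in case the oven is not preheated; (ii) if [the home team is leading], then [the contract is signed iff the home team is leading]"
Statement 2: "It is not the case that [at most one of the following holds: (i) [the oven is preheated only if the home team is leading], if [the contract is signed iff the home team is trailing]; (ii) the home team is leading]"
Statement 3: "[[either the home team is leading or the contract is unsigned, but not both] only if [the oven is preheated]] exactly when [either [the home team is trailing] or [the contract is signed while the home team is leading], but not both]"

Let M = "the contract is signed" (F), H = "the oven is preheated" (F), L = "the home team is leading" (T).

Statement 1: Formalization: (M ↔ ¬H) ⊕ (L → (M ↔ L))

¬H = ¬F = T
M ↔ ¬H = F ↔ T = F
M ↔ L = F ↔ T = F
L → (M ↔ L) = T → F = F
(M ↔ ¬H) ⊕ (L → (M ↔ L)) = F ⊕ F = F
So Statement 1 is false.

Statement 2: Parsed as ¬(((M ↔ ¬L) → (H → L)) ↑ L)

¬L = ¬T = F
M ↔ ¬L = F ↔ F = T
H → L = F → T = T
(M ↔ ¬L) → (H → L) = T → T = T
((M ↔ ¬L) → (H → L)) ↑ L = T ↑ T = F
¬(((M ↔ ¬L) → (H → L)) ↑ L) = ¬F = T
Thus Statement 2 is true.

Statement 3: Formalization: ((L ⊕ ¬M) → H) ↔ (¬L ⊕ (M ∧ L))

¬M = ¬F = T
L ⊕ ¬M = T ⊕ T = F
(L ⊕ ¬M) → H = F → F = T
¬L = ¬T = F
M ∧ L = F ∧ T = F
¬L ⊕ (M ∧ L) = F ⊕ F = F
((L ⊕ ¬M) → H) ↔ (¬L ⊕ (M ∧ L)) = T ↔ F = F
Thus Statement 3 is false.

1 of the 3 statements is true.

1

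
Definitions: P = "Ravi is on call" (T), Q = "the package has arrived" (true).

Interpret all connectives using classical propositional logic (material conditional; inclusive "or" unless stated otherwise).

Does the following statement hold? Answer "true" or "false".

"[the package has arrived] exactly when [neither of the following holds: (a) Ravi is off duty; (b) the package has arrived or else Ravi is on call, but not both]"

True.

This is Q <-> (~P nor (Q xor P)).

~P = ~T = F
Q xor P = T xor T = F
~P nor (Q xor P) = F nor F = T
Q <-> (~P nor (Q xor P)) = T <-> T = T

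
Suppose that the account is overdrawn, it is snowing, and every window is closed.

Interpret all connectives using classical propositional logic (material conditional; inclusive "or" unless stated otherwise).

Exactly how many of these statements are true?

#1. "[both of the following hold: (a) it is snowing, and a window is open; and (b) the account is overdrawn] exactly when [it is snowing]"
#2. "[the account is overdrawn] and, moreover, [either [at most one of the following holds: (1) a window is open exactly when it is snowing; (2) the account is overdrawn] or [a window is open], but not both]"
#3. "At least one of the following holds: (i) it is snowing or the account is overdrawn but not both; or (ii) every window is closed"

2

Let Q = "it is snowing" (True), R = "a window is open" (False), P = "the account is overdrawn" (True).

#1: Parsed as ((Q and R) and P) iff Q

Q and R = True and False = False
(Q and R) and P = False and True = False
((Q and R) and P) iff Q = False iff True = False
Hence #1 is false.

#2: Formalization: P and (((R iff Q) nand P) xor R)

R iff Q = False iff True = False
(R iff Q) nand P = False nand True = True
((R iff Q) nand P) xor R = True xor False = True
P and (((R iff Q) nand P) xor R) = True and True = True
Thus #2 is true.

#3: Formalization: (Q xor P) or not R

Q xor P = True xor True = False
not R = not False = True
(Q xor P) or not R = False or True = True
Hence #3 is true.

Count: 2.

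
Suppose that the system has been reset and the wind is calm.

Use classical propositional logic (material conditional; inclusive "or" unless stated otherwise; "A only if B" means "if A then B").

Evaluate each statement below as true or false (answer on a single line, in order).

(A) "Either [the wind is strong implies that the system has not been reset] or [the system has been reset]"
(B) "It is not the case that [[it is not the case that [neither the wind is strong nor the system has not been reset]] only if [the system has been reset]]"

(A) True; (B) False

Let K = "the wind is strong" (F), N = "the system has been reset" (T).

(A): Formalization: (K → ¬N) ∨ N

¬N = ¬T = F
K → ¬N = F → F = T
(K → ¬N) ∨ N = T ∨ T = T
So (A) is true.

(B): This is ¬(¬(K ↓ ¬N) → N).

¬N = ¬T = F
K ↓ ¬N = F ↓ F = T
¬(K ↓ ¬N) = ¬T = F
¬(K ↓ ¬N) → N = F → T = T
¬(¬(K ↓ ¬N) → N) = ¬T = F
Hence (B) is false.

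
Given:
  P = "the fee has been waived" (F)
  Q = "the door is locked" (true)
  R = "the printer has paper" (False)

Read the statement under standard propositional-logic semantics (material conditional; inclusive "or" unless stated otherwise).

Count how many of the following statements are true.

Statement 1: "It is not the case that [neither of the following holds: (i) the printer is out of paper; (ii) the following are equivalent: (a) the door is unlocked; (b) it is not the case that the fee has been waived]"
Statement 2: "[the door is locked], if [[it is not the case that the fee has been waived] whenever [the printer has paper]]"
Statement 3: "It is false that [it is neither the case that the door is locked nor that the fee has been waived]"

3

Statement 1: Parsed as ~(~R nor (~Q <-> ~P))

~R = ~F = T
~Q = ~T = F
~P = ~F = T
~Q <-> ~P = F <-> T = F
~R nor (~Q <-> ~P) = T nor F = F
~(~R nor (~Q <-> ~P)) = ~F = T
Thus Statement 1 is true.

Statement 2: Formalization: (R -> ~P) -> Q

~P = ~F = T
R -> ~P = F -> T = T
(R -> ~P) -> Q = T -> T = T
So Statement 2 is true.

Statement 3: This is ~(Q nor P).

Q nor P = T nor F = F
~(Q nor P) = ~F = T
Thus Statement 3 is true.

True statements: 3 (Statement 1, Statement 2, Statement 3).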